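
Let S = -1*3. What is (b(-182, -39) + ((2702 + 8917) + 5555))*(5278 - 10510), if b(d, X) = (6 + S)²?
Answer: -89901456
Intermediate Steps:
S = -3
b(d, X) = 9 (b(d, X) = (6 - 3)² = 3² = 9)
(b(-182, -39) + ((2702 + 8917) + 5555))*(5278 - 10510) = (9 + ((2702 + 8917) + 5555))*(5278 - 10510) = (9 + (11619 + 5555))*(-5232) = (9 + 17174)*(-5232) = 17183*(-5232) = -89901456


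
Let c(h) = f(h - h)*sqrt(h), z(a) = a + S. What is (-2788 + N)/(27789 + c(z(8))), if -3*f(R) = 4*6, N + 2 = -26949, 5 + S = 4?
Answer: -826417071/772228073 - 237912*sqrt(7)/772228073 ≈ -1.0710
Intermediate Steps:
S = -1 (S = -5 + 4 = -1)
N = -26951 (N = -2 - 26949 = -26951)
z(a) = -1 + a (z(a) = a - 1 = -1 + a)
f(R) = -8 (f(R) = -4*6/3 = -1/3*24 = -8)
c(h) = -8*sqrt(h)
(-2788 + N)/(27789 + c(z(8))) = (-2788 - 26951)/(27789 - 8*sqrt(-1 + 8)) = -29739/(27789 - 8*sqrt(7))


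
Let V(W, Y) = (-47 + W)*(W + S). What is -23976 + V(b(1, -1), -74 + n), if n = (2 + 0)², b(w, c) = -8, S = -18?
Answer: -22546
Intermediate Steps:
n = 4 (n = 2² = 4)
V(W, Y) = (-47 + W)*(-18 + W) (V(W, Y) = (-47 + W)*(W - 18) = (-47 + W)*(-18 + W))
-23976 + V(b(1, -1), -74 + n) = -23976 + (846 + (-8)² - 65*(-8)) = -23976 + (846 + 64 + 520) = -23976 + 1430 = -22546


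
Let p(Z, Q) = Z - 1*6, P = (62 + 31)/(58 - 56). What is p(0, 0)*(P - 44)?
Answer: -15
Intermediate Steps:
P = 93/2 ≈ 46.500
p(Z, Q) = -6 + Z (p(Z, Q) = Z - 6 = -6 + Z)
p(0, 0)*(P - 44) = (-6 + 0)*(93/2 - 44) = -6*5/2 = -15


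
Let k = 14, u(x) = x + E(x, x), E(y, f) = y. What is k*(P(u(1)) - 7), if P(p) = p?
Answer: -70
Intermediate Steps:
u(x) = 2*x (u(x) = x + x = 2*x)
k*(P(u(1)) - 7) = 14*(2*1 - 7) = 14*(2 - 7) = 14*(-5) = -70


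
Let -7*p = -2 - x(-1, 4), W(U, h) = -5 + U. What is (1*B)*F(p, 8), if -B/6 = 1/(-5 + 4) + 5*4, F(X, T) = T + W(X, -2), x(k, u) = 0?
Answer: -2622/7 ≈ -374.57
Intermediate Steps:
p = 2/7 (p = -(-2 - 1*0)/7 = -(-2 + 0)/7 = -⅐*(-2) = 2/7 ≈ 0.28571)
F(X, T) = -5 + T + X (F(X, T) = T + (-5 + X) = -5 + T + X)
B = -114 (B = -6*(1/(-5 + 4) + 5*4) = -6*(1/(-1) + 20) = -6*(-1 + 20) = -6*19 = -114)
(1*B)*F(p, 8) = (1*(-114))*(-5 + 8 + 2/7) = -114*23/7 = -2622/7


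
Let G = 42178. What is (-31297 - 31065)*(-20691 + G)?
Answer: -1339972294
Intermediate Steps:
(-31297 - 31065)*(-20691 + G) = (-31297 - 31065)*(-20691 + 42178) = -62362*21487 = -1339972294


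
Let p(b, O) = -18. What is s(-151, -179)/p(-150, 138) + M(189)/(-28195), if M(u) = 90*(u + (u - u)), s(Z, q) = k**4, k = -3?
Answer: -57555/11278 ≈ -5.1033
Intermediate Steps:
s(Z, q) = 81 (s(Z, q) = (-3)**4 = 81)
M(u) = 90*u (M(u) = 90*(u + 0) = 90*u)
s(-151, -179)/p(-150, 138) + M(189)/(-28195) = 81/(-18) + (90*189)/(-28195) = 81*(-1/18) + 17010*(-1/28195) = -9/2 - 3402/5639 = -57555/11278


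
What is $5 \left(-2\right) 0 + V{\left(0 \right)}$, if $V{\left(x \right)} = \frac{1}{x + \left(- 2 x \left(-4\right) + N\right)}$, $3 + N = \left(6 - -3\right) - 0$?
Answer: $\frac{1}{6} \approx 0.16667$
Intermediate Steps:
$N = 6$ ($N = -3 + \left(\left(6 - -3\right) - 0\right) = -3 + \left(\left(6 + 3\right) + 0\right) = -3 + \left(9 + 0\right) = -3 + 9 = 6$)
$V{\left(x \right)} = \frac{1}{6 + 9 x}$ ($V{\left(x \right)} = \frac{1}{x + \left(- 2 x \left(-4\right) + 6\right)} = \frac{1}{x + \left(8 x + 6\right)} = \frac{1}{x + \left(6 + 8 x\right)} = \frac{1}{6 + 9 x}$)
$5 \left(-2\right) 0 + V{\left(0 \right)} = 5 \left(-2\right) 0 + \frac{1}{3 \left(2 + 3 \cdot 0\right)} = \left(-10\right) 0 + \frac{1}{3 \left(2 + 0\right)} = 0 + \frac{1}{3 \cdot 2} = 0 + \frac{1}{3} \cdot \frac{1}{2} = 0 + \frac{1}{6} = \frac{1}{6}$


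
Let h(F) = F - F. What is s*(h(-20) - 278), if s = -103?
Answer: 28634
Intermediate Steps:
h(F) = 0
s*(h(-20) - 278) = -103*(0 - 278) = -103*(-278) = 28634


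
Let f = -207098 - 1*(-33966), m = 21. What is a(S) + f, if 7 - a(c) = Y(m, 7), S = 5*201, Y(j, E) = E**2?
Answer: -173174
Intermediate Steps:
f = -173132 (f = -207098 + 33966 = -173132)
S = 1005
a(c) = -42 (a(c) = 7 - 1*7**2 = 7 - 1*49 = 7 - 49 = -42)
a(S) + f = -42 - 173132 = -173174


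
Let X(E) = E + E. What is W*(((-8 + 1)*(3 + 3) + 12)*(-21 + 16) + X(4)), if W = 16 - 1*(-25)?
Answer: 6478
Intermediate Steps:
X(E) = 2*E
W = 41 (W = 16 + 25 = 41)
W*(((-8 + 1)*(3 + 3) + 12)*(-21 + 16) + X(4)) = 41*(((-8 + 1)*(3 + 3) + 12)*(-21 + 16) + 2*4) = 41*((-7*6 + 12)*(-5) + 8) = 41*((-42 + 12)*(-5) + 8) = 41*(-30*(-5) + 8) = 41*(150 + 8) = 41*158 = 6478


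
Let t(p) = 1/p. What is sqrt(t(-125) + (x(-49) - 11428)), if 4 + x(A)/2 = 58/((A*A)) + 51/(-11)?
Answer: I*sqrt(2078175228855)/13475 ≈ 106.98*I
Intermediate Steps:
x(A) = -190/11 + 116/A**2 (x(A) = -8 + 2*(58/((A*A)) + 51/(-11)) = -8 + 2*(58/(A**2) + 51*(-1/11)) = -8 + 2*(58/A**2 - 51/11) = -8 + 2*(-51/11 + 58/A**2) = -8 + (-102/11 + 116/A**2) = -190/11 + 116/A**2)
sqrt(t(-125) + (x(-49) - 11428)) = sqrt(1/(-125) + ((-190/11 + 116/(-49)**2) - 11428)) = sqrt(-1/125 + ((-190/11 + 116*(1/2401)) - 11428)) = sqrt(-1/125 + ((-190/11 + 116/2401) - 11428)) = sqrt(-1/125 + (-454914/26411 - 11428)) = sqrt(-1/125 - 302279822/26411) = sqrt(-37785004161/3301375) = I*sqrt(2078175228855)/13475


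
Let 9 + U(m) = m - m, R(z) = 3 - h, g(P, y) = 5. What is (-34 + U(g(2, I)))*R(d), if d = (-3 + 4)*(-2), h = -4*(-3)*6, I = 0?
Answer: 2967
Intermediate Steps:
h = 72 (h = 12*6 = 72)
d = -2 (d = 1*(-2) = -2)
R(z) = -69 (R(z) = 3 - 1*72 = 3 - 72 = -69)
U(m) = -9 (U(m) = -9 + (m - m) = -9 + 0 = -9)
(-34 + U(g(2, I)))*R(d) = (-34 - 9)*(-69) = -43*(-69) = 2967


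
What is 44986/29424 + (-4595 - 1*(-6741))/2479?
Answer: 2360327/985704 ≈ 2.3946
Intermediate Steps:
44986/29424 + (-4595 - 1*(-6741))/2479 = 44986*(1/29424) + (-4595 + 6741)*(1/2479) = 22493/14712 + 2146*(1/2479) = 22493/14712 + 58/67 = 2360327/985704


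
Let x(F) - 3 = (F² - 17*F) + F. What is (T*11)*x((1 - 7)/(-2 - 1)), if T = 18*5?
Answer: -24750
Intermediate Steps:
T = 90
x(F) = 3 + F² - 16*F (x(F) = 3 + ((F² - 17*F) + F) = 3 + (F² - 16*F) = 3 + F² - 16*F)
(T*11)*x((1 - 7)/(-2 - 1)) = (90*11)*(3 + ((1 - 7)/(-2 - 1))² - 16*(1 - 7)/(-2 - 1)) = 990*(3 + (-6/(-3))² - (-96)/(-3)) = 990*(3 + (-6*(-⅓))² - (-96)*(-1)/3) = 990*(3 + 2² - 16*2) = 990*(3 + 4 - 32) = 990*(-25) = -24750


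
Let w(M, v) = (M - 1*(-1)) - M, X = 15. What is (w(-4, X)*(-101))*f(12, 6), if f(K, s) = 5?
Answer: -505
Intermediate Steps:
w(M, v) = 1 (w(M, v) = (M + 1) - M = (1 + M) - M = 1)
(w(-4, X)*(-101))*f(12, 6) = (1*(-101))*5 = -101*5 = -505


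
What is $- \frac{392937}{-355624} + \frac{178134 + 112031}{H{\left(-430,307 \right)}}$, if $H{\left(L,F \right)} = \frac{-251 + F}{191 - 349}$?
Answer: $- \frac{2037992599151}{2489368} \approx -8.1868 \cdot 10^{5}$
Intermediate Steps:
$H{\left(L,F \right)} = \frac{251}{158} - \frac{F}{158}$ ($H{\left(L,F \right)} = \frac{-251 + F}{-158} = \left(-251 + F\right) \left(- \frac{1}{158}\right) = \frac{251}{158} - \frac{F}{158}$)
$- \frac{392937}{-355624} + \frac{178134 + 112031}{H{\left(-430,307 \right)}} = - \frac{392937}{-355624} + \frac{178134 + 112031}{\frac{251}{158} - \frac{307}{158}} = \left(-392937\right) \left(- \frac{1}{355624}\right) + \frac{290165}{\frac{251}{158} - \frac{307}{158}} = \frac{392937}{355624} + \frac{290165}{- \frac{28}{79}} = \frac{392937}{355624} + 290165 \left(- \frac{79}{28}\right) = \frac{392937}{355624} - \frac{22923035}{28} = - \frac{2037992599151}{2489368}$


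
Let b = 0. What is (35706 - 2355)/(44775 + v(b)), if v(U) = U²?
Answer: 11117/14925 ≈ 0.74486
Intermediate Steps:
(35706 - 2355)/(44775 + v(b)) = (35706 - 2355)/(44775 + 0²) = 33351/(44775 + 0) = 33351/44775 = 33351*(1/44775) = 11117/14925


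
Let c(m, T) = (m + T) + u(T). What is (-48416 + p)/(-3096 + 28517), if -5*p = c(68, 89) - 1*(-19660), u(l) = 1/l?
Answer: -23308834/11312345 ≈ -2.0605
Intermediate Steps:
c(m, T) = T + m + 1/T (c(m, T) = (m + T) + 1/T = (T + m) + 1/T = T + m + 1/T)
p = -1763714/445 (p = -((89 + 68 + 1/89) - 1*(-19660))/5 = -((89 + 68 + 1/89) + 19660)/5 = -(13974/89 + 19660)/5 = -1/5*1763714/89 = -1763714/445 ≈ -3963.4)
(-48416 + p)/(-3096 + 28517) = (-48416 - 1763714/445)/(-3096 + 28517) = -23308834/445/25421 = -23308834/445*1/25421 = -23308834/11312345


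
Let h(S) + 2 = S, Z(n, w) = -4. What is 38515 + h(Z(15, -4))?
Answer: 38509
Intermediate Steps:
h(S) = -2 + S
38515 + h(Z(15, -4)) = 38515 + (-2 - 4) = 38515 - 6 = 38509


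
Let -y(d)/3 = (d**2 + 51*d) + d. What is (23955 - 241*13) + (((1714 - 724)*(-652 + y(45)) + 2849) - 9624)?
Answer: -13595483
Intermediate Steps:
y(d) = -156*d - 3*d**2 (y(d) = -3*((d**2 + 51*d) + d) = -3*(d**2 + 52*d) = -156*d - 3*d**2)
(23955 - 241*13) + (((1714 - 724)*(-652 + y(45)) + 2849) - 9624) = (23955 - 241*13) + (((1714 - 724)*(-652 - 3*45*(52 + 45)) + 2849) - 9624) = (23955 - 3133) + ((990*(-652 - 3*45*97) + 2849) - 9624) = 20822 + ((990*(-652 - 13095) + 2849) - 9624) = 20822 + ((990*(-13747) + 2849) - 9624) = 20822 + ((-13609530 + 2849) - 9624) = 20822 + (-13606681 - 9624) = 20822 - 13616305 = -13595483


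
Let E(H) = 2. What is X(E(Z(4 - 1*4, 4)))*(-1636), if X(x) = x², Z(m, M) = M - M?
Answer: -6544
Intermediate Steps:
Z(m, M) = 0
X(E(Z(4 - 1*4, 4)))*(-1636) = 2²*(-1636) = 4*(-1636) = -6544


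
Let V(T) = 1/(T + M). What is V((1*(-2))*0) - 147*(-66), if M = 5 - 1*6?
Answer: 9701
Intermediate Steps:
M = -1 (M = 5 - 6 = -1)
V(T) = 1/(-1 + T) (V(T) = 1/(T - 1) = 1/(-1 + T))
V((1*(-2))*0) - 147*(-66) = 1/(-1 + (1*(-2))*0) - 147*(-66) = 1/(-1 - 2*0) + 9702 = 1/(-1 + 0) + 9702 = 1/(-1) + 9702 = -1 + 9702 = 9701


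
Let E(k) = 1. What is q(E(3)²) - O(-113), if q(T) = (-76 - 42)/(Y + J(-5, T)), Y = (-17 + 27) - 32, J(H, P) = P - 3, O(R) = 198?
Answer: -2317/12 ≈ -193.08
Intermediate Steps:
J(H, P) = -3 + P
Y = -22 (Y = 10 - 32 = -22)
q(T) = -118/(-25 + T) (q(T) = (-76 - 42)/(-22 + (-3 + T)) = -118/(-25 + T))
q(E(3)²) - O(-113) = -118/(-25 + 1²) - 1*198 = -118/(-25 + 1) - 198 = -118/(-24) - 198 = -118*(-1/24) - 198 = 59/12 - 198 = -2317/12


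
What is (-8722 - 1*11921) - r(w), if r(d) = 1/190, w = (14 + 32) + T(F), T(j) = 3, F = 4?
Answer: -3922171/190 ≈ -20643.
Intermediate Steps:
w = 49 (w = (14 + 32) + 3 = 46 + 3 = 49)
r(d) = 1/190
(-8722 - 1*11921) - r(w) = (-8722 - 1*11921) - 1*1/190 = (-8722 - 11921) - 1/190 = -20643 - 1/190 = -3922171/190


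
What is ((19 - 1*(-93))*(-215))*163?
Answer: -3925040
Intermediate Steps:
((19 - 1*(-93))*(-215))*163 = ((19 + 93)*(-215))*163 = (112*(-215))*163 = -24080*163 = -3925040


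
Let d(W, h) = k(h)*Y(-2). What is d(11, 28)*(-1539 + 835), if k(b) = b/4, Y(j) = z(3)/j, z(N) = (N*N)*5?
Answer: 110880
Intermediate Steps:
z(N) = 5*N² (z(N) = N²*5 = 5*N²)
Y(j) = 45/j (Y(j) = (5*3²)/j = (5*9)/j = 45/j)
k(b) = b/4 (k(b) = b*(¼) = b/4)
d(W, h) = -45*h/8 (d(W, h) = (h/4)*(45/(-2)) = (h/4)*(45*(-½)) = (h/4)*(-45/2) = -45*h/8)
d(11, 28)*(-1539 + 835) = (-45/8*28)*(-1539 + 835) = -315/2*(-704) = 110880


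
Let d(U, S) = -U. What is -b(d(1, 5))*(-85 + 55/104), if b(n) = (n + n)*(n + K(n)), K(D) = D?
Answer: 8785/26 ≈ 337.88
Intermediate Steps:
b(n) = 4*n**2 (b(n) = (n + n)*(n + n) = (2*n)*(2*n) = 4*n**2)
-b(d(1, 5))*(-85 + 55/104) = -4*(-1*1)**2*(-85 + 55/104) = -4*(-1)**2*(-85 + 55*(1/104)) = -4*1*(-85 + 55/104) = -4*(-8785)/104 = -1*(-8785/26) = 8785/26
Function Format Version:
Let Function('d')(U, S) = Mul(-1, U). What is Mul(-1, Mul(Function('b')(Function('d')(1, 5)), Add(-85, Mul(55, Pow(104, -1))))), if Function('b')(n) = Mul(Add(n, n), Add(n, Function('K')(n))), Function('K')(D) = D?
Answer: Rational(8785, 26) ≈ 337.88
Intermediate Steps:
Function('b')(n) = Mul(4, Pow(n, 2)) (Function('b')(n) = Mul(Add(n, n), Add(n, n)) = Mul(Mul(2, n), Mul(2, n)) = Mul(4, Pow(n, 2)))
Mul(-1, Mul(Function('b')(Function('d')(1, 5)), Add(-85, Mul(55, Pow(104, -1))))) = Mul(-1, Mul(Mul(4, Pow(Mul(-1, 1), 2)), Add(-85, Mul(55, Pow(104, -1))))) = Mul(-1, Mul(Mul(4, Pow(-1, 2)), Add(-85, Mul(55, Rational(1, 104))))) = Mul(-1, Mul(Mul(4, 1), Add(-85, Rational(55, 104)))) = Mul(-1, Mul(4, Rational(-8785, 104))) = Mul(-1, Rational(-8785, 26)) = Rational(8785, 26)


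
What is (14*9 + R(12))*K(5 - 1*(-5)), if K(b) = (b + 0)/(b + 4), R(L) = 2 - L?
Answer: 580/7 ≈ 82.857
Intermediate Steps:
K(b) = b/(4 + b)
(14*9 + R(12))*K(5 - 1*(-5)) = (14*9 + (2 - 1*12))*((5 - 1*(-5))/(4 + (5 - 1*(-5)))) = (126 + (2 - 12))*((5 + 5)/(4 + (5 + 5))) = (126 - 10)*(10/(4 + 10)) = 116*(10/14) = 116*(10*(1/14)) = 116*(5/7) = 580/7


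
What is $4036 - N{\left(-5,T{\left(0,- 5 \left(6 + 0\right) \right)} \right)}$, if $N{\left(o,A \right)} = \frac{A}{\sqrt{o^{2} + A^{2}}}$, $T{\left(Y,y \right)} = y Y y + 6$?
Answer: $4036 - \frac{6 \sqrt{61}}{61} \approx 4035.2$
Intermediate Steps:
$T{\left(Y,y \right)} = 6 + Y y^{2}$ ($T{\left(Y,y \right)} = Y y y + 6 = Y y^{2} + 6 = 6 + Y y^{2}$)
$N{\left(o,A \right)} = \frac{A}{\sqrt{A^{2} + o^{2}}}$
$4036 - N{\left(-5,T{\left(0,- 5 \left(6 + 0\right) \right)} \right)} = 4036 - \frac{6 + 0 \left(- 5 \left(6 + 0\right)\right)^{2}}{\sqrt{\left(6 + 0 \left(- 5 \left(6 + 0\right)\right)^{2}\right)^{2} + \left(-5\right)^{2}}} = 4036 - \frac{6 + 0 \left(\left(-5\right) 6\right)^{2}}{\sqrt{\left(6 + 0 \left(\left(-5\right) 6\right)^{2}\right)^{2} + 25}} = 4036 - \frac{6 + 0 \left(-30\right)^{2}}{\sqrt{\left(6 + 0 \left(-30\right)^{2}\right)^{2} + 25}} = 4036 - \frac{6 + 0 \cdot 900}{\sqrt{\left(6 + 0 \cdot 900\right)^{2} + 25}} = 4036 - \frac{6 + 0}{\sqrt{\left(6 + 0\right)^{2} + 25}} = 4036 - \frac{6}{\sqrt{6^{2} + 25}} = 4036 - \frac{6}{\sqrt{36 + 25}} = 4036 - \frac{6}{\sqrt{61}} = 4036 - 6 \frac{\sqrt{61}}{61} = 4036 - \frac{6 \sqrt{61}}{61}$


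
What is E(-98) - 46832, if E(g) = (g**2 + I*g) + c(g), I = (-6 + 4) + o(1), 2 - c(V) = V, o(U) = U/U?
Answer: -37030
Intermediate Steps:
o(U) = 1
c(V) = 2 - V
I = -1 (I = (-6 + 4) + 1 = -2 + 1 = -1)
E(g) = 2 + g**2 - 2*g (E(g) = (g**2 - g) + (2 - g) = 2 + g**2 - 2*g)
E(-98) - 46832 = (2 + (-98)**2 - 2*(-98)) - 46832 = (2 + 9604 + 196) - 46832 = 9802 - 46832 = -37030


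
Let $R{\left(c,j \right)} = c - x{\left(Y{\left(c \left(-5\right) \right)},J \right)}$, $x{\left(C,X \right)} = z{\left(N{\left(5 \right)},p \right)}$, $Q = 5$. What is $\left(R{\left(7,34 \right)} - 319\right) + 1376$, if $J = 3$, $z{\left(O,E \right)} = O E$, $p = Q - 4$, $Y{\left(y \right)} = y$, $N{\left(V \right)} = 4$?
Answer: $1060$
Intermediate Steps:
$p = 1$ ($p = 5 - 4 = 1$)
$z{\left(O,E \right)} = E O$
$x{\left(C,X \right)} = 4$ ($x{\left(C,X \right)} = 1 \cdot 4 = 4$)
$R{\left(c,j \right)} = -4 + c$ ($R{\left(c,j \right)} = c - 4 = -4 + c$)
$\left(R{\left(7,34 \right)} - 319\right) + 1376 = \left(\left(-4 + 7\right) - 319\right) + 1376 = \left(3 - 319\right) + 1376 = -316 + 1376 = 1060$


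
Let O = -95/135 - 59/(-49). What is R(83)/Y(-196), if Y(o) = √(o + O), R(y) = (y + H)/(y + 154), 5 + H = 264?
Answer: -1197*I*√775938/10216517 ≈ -0.10321*I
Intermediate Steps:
H = 259 (H = -5 + 264 = 259)
R(y) = (259 + y)/(154 + y) (R(y) = (y + 259)/(y + 154) = (259 + y)/(154 + y))
O = 662/1323 (O = -95*1/135 - 59*(-1/49) = -19/27 + 59/49 = 662/1323 ≈ 0.50038)
Y(o) = √(662/1323 + o) (Y(o) = √(o + 662/1323) = √(662/1323 + o))
R(83)/Y(-196) = ((259 + 83)/(154 + 83))/((√(1986 + 3969*(-196))/63)) = (342/237)/((√(1986 - 777924)/63)) = ((1/237)*342)/((√(-775938)/63)) = 114/(79*(((I*√775938)/63))) = 114/(79*((I*√775938/63))) = 114*(-21*I*√775938/258646)/79 = -1197*I*√775938/10216517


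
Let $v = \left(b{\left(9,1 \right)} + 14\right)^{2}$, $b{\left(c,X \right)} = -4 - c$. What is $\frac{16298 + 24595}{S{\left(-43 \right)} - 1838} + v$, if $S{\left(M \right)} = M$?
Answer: $- \frac{13004}{627} \approx -20.74$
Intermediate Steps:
$v = 1$ ($v = \left(\left(-4 - 9\right) + 14\right)^{2} = \left(-13 + 14\right)^{2} = 1^{2} = 1$)
$\frac{16298 + 24595}{S{\left(-43 \right)} - 1838} + v = \frac{16298 + 24595}{-43 - 1838} + 1 = \frac{40893}{-1881} + 1 = 40893 \left(- \frac{1}{1881}\right) + 1 = - \frac{13631}{627} + 1 = - \frac{13004}{627}$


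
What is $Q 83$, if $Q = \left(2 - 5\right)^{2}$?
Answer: $747$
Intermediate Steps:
$Q = 9$ ($Q = \left(2 - 5\right)^{2} = \left(-3\right)^{2} = 9$)
$Q 83 = 9 \cdot 83 = 747$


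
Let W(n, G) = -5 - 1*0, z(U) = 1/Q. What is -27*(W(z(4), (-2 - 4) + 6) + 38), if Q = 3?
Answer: -891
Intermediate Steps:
z(U) = ⅓ (z(U) = 1/3 = ⅓)
W(n, G) = -5 (W(n, G) = -5 + 0 = -5)
-27*(W(z(4), (-2 - 4) + 6) + 38) = -27*(-5 + 38) = -27*33 = -891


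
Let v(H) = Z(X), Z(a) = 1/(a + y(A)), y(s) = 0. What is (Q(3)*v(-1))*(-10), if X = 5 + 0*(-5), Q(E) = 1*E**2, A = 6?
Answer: -18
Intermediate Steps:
Q(E) = E**2
X = 5 (X = 5 + 0 = 5)
Z(a) = 1/a (Z(a) = 1/(a + 0) = 1/a)
v(H) = 1/5
(Q(3)*v(-1))*(-10) = (3**2*(1/5))*(-10) = (9*(1/5))*(-10) = (9/5)*(-10) = -18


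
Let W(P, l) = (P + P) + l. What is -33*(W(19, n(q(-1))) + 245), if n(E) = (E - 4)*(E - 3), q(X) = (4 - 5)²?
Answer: -9537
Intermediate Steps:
q(X) = 1 (q(X) = (-1)² = 1)
n(E) = (-4 + E)*(-3 + E)
W(P, l) = l + 2*P (W(P, l) = 2*P + l = l + 2*P)
-33*(W(19, n(q(-1))) + 245) = -33*(((12 + 1² - 7*1) + 2*19) + 245) = -33*(((12 + 1 - 7) + 38) + 245) = -33*((6 + 38) + 245) = -33*(44 + 245) = -33*289 = -9537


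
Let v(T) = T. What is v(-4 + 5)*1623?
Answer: 1623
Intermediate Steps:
v(-4 + 5)*1623 = (-4 + 5)*1623 = 1*1623 = 1623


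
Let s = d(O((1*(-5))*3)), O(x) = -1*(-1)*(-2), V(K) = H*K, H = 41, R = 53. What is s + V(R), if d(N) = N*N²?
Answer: 2165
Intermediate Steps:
V(K) = 41*K
O(x) = -2 (O(x) = 1*(-2) = -2)
d(N) = N³
s = -8 (s = (-2)³ = -8)
s + V(R) = -8 + 41*53 = -8 + 2173 = 2165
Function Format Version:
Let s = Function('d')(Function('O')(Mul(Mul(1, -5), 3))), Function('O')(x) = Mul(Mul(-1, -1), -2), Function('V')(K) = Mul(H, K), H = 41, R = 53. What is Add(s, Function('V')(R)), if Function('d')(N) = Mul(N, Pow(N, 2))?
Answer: 2165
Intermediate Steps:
Function('V')(K) = Mul(41, K)
Function('O')(x) = -2 (Function('O')(x) = Mul(1, -2) = -2)
Function('d')(N) = Pow(N, 3)
s = -8 (s = Pow(-2, 3) = -8)
Add(s, Function('V')(R)) = Add(-8, Mul(41, 53)) = Add(-8, 2173) = 2165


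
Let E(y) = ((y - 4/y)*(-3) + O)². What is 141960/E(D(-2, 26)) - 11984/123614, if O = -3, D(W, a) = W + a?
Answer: 34963458488/1372177207 ≈ 25.480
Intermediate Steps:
E(y) = (-3 - 3*y + 12/y)² (E(y) = ((y - 4/y)*(-3) - 3)² = ((-3*y + 12/y) - 3)² = (-3 - 3*y + 12/y)²)
141960/E(D(-2, 26)) - 11984/123614 = 141960/((9*(-4 + (-2 + 26) + (-2 + 26)²)²/(-2 + 26)²)) - 11984/123614 = 141960/((9*(-4 + 24 + 24²)²/24²)) - 11984*1/123614 = 141960/((9*(1/576)*(-4 + 24 + 576)²)) - 5992/61807 = 141960/((9*(1/576)*596²)) - 5992/61807 = 141960/((9*(1/576)*355216)) - 5992/61807 = 141960/(22201/4) - 5992/61807 = 141960*(4/22201) - 5992/61807 = 567840/22201 - 5992/61807 = 34963458488/1372177207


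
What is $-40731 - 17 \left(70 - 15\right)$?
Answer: $-41666$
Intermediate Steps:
$-40731 - 17 \left(70 - 15\right) = -40731 - 17 \cdot 55 = -40731 - 935 = -41666$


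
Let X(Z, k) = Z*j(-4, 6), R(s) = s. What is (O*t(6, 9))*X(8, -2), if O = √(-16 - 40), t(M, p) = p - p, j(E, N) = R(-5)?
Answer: 0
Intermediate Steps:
j(E, N) = -5
X(Z, k) = -5*Z (X(Z, k) = Z*(-5) = -5*Z)
t(M, p) = 0
O = 2*I*√14 (O = √(-56) = 2*I*√14 ≈ 7.4833*I)
(O*t(6, 9))*X(8, -2) = ((2*I*√14)*0)*(-5*8) = 0*(-40) = 0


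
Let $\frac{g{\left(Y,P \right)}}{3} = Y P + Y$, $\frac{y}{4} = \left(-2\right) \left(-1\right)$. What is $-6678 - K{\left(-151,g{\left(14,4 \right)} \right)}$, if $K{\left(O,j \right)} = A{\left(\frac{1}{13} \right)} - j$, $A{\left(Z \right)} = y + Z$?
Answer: $- \frac{84189}{13} \approx -6476.1$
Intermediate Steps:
$y = 8$ ($y = 4 \left(\left(-2\right) \left(-1\right)\right) = 4 \cdot 2 = 8$)
$g{\left(Y,P \right)} = 3 Y + 3 P Y$ ($g{\left(Y,P \right)} = 3 \left(Y P + Y\right) = 3 \left(P Y + Y\right) = 3 \left(Y + P Y\right) = 3 Y + 3 P Y$)
$A{\left(Z \right)} = 8 + Z$
$K{\left(O,j \right)} = \frac{105}{13} - j$ ($K{\left(O,j \right)} = \left(8 + \frac{1}{13}\right) - j = \frac{105}{13} - j$)
$-6678 - K{\left(-151,g{\left(14,4 \right)} \right)} = -6678 - \left(\frac{105}{13} - 3 \cdot 14 \left(1 + 4\right)\right) = -6678 - \left(\frac{105}{13} - 3 \cdot 14 \cdot 5\right) = -6678 - \left(\frac{105}{13} - 210\right) = -6678 - - \frac{2625}{13} = -6678 + \frac{2625}{13} = - \frac{84189}{13}$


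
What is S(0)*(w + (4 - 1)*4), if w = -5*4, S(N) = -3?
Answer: 24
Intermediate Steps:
w = -20
S(0)*(w + (4 - 1)*4) = -3*(-20 + (4 - 1)*4) = -3*(-20 + 3*4) = -3*(-20 + 12) = -3*(-8) = 24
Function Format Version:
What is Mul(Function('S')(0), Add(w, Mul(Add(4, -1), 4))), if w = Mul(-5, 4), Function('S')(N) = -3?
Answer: 24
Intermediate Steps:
w = -20
Mul(Function('S')(0), Add(w, Mul(Add(4, -1), 4))) = Mul(-3, Add(-20, Mul(Add(4, -1), 4))) = Mul(-3, Add(-20, Mul(3, 4))) = Mul(-3, Add(-20, 12)) = Mul(-3, -8) = 24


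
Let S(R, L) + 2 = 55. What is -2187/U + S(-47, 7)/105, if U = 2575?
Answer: -18632/54075 ≈ -0.34456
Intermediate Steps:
S(R, L) = 53 (S(R, L) = -2 + 55 = 53)
-2187/U + S(-47, 7)/105 = -2187/2575 + 53/105 = -18632/54075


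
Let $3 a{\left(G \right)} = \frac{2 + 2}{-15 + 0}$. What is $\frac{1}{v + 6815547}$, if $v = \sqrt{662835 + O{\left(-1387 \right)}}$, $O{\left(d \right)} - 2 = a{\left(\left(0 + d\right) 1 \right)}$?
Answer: $\frac{306699615}{2090325611086744} - \frac{3 \sqrt{149138305}}{2090325611086744} \approx 1.4671 \cdot 10^{-7}$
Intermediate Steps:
$a{\left(G \right)} = - \frac{4}{45}$ ($a{\left(G \right)} = \frac{\left(2 + 2\right) \frac{1}{-15 + 0}}{3} = \frac{4 \frac{1}{-15}}{3} = \frac{4 \left(- \frac{1}{15}\right)}{3} = \frac{1}{3} \left(- \frac{4}{15}\right) = - \frac{4}{45}$)
$O{\left(d \right)} = \frac{86}{45}$ ($O{\left(d \right)} = 2 - \frac{4}{45} = \frac{86}{45}$)
$v = \frac{\sqrt{149138305}}{15}$ ($v = \sqrt{662835 + \frac{86}{45}} = \sqrt{\frac{29827661}{45}} = \frac{\sqrt{149138305}}{15} \approx 814.15$)
$\frac{1}{v + 6815547} = \frac{1}{\frac{\sqrt{149138305}}{15} + 6815547} = \frac{1}{6815547 + \frac{\sqrt{149138305}}{15}}$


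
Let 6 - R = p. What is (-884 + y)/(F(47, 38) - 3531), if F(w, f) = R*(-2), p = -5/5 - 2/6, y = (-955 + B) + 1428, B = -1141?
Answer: 4656/10637 ≈ 0.43772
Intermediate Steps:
y = -668 (y = (-955 - 1141) + 1428 = -2096 + 1428 = -668)
p = -4/3 (p = -5*⅕ - 2*⅙ = -1 - ⅓ = -4/3 ≈ -1.3333)
R = 22/3 (R = 6 - 1*(-4/3) = 6 + 4/3 = 22/3 ≈ 7.3333)
F(w, f) = -44/3 (F(w, f) = (22/3)*(-2) = -44/3)
(-884 + y)/(F(47, 38) - 3531) = (-884 - 668)/(-44/3 - 3531) = -1552/(-10637/3) = -1552*(-3/10637) = 4656/10637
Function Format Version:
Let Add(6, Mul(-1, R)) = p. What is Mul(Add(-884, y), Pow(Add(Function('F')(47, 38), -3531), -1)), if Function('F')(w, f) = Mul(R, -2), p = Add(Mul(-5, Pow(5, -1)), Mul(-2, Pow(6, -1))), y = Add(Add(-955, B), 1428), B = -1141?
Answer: Rational(4656, 10637) ≈ 0.43772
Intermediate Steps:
y = -668 (y = Add(Add(-955, -1141), 1428) = Add(-2096, 1428) = -668)
p = Rational(-4, 3) (p = Add(Mul(-5, Rational(1, 5)), Mul(-2, Rational(1, 6))) = Add(-1, Rational(-1, 3)) = Rational(-4, 3) ≈ -1.3333)
R = Rational(22, 3) (R = Add(6, Mul(-1, Rational(-4, 3))) = Add(6, Rational(4, 3)) = Rational(22, 3) ≈ 7.3333)
Function('F')(w, f) = Rational(-44, 3) (Function('F')(w, f) = Mul(Rational(22, 3), -2) = Rational(-44, 3))
Mul(Add(-884, y), Pow(Add(Function('F')(47, 38), -3531), -1)) = Mul(Add(-884, -668), Pow(Add(Rational(-44, 3), -3531), -1)) = Mul(-1552, Pow(Rational(-10637, 3), -1)) = Mul(-1552, Rational(-3, 10637)) = Rational(4656, 10637)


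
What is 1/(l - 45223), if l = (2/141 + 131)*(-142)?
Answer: -141/8999609 ≈ -1.5667e-5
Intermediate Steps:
l = -2623166/141 (l = (2*(1/141) + 131)*(-142) = (2/141 + 131)*(-142) = (18473/141)*(-142) = -2623166/141 ≈ -18604.)
1/(l - 45223) = 1/(-2623166/141 - 45223) = 1/(-8999609/141) = -141/8999609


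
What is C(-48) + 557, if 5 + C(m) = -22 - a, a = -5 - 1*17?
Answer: 552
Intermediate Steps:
a = -22 (a = -5 - 17 = -22)
C(m) = -5 (C(m) = -5 + (-22 - 1*(-22)) = -5 + (-22 + 22) = -5 + 0 = -5)
C(-48) + 557 = -5 + 557 = 552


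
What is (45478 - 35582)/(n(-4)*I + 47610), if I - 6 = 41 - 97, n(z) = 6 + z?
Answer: 4948/23755 ≈ 0.20829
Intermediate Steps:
I = -50 (I = 6 + (41 - 97) = 6 - 56 = -50)
(45478 - 35582)/(n(-4)*I + 47610) = (45478 - 35582)/((6 - 4)*(-50) + 47610) = 9896/(2*(-50) + 47610) = 9896/(-100 + 47610) = 9896/47510 = 9896*(1/47510) = 4948/23755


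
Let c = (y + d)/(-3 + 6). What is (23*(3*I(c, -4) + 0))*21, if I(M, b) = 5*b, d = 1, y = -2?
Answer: -28980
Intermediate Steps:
c = -1/3 (c = (-2 + 1)/(-3 + 6) = -1/3 ≈ -0.33333)
(23*(3*I(c, -4) + 0))*21 = (23*(3*(5*(-4)) + 0))*21 = (23*(3*(-20) + 0))*21 = (23*(-60 + 0))*21 = (23*(-60))*21 = -1380*21 = -28980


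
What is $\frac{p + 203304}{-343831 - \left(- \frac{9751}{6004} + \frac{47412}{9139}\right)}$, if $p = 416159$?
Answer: $- \frac{1788962064812}{992968088805} \approx -1.8016$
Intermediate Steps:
$\frac{p + 203304}{-343831 - \left(- \frac{9751}{6004} + \frac{47412}{9139}\right)} = \frac{416159 + 203304}{-343831 - \left(- \frac{9751}{6004} + \frac{47412}{9139}\right)} = \frac{619463}{-343831 - \frac{10291961}{2887924}} = \frac{619463}{- \frac{992968088805}{2887924}} = 619463 \left(- \frac{2887924}{992968088805}\right) = - \frac{1788962064812}{992968088805}$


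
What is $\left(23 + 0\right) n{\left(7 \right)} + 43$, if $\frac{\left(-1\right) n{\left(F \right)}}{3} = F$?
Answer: $-440$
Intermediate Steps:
$n{\left(F \right)} = - 3 F$
$\left(23 + 0\right) n{\left(7 \right)} + 43 = \left(23 + 0\right) \left(\left(-3\right) 7\right) + 43 = 23 \left(-21\right) + 43 = -483 + 43 = -440$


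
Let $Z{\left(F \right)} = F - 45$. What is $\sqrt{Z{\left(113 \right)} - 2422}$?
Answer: $i \sqrt{2354} \approx 48.518 i$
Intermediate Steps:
$Z{\left(F \right)} = -45 + F$
$\sqrt{Z{\left(113 \right)} - 2422} = \sqrt{\left(-45 + 113\right) - 2422} = \sqrt{68 - 2422} = \sqrt{-2354} = i \sqrt{2354}$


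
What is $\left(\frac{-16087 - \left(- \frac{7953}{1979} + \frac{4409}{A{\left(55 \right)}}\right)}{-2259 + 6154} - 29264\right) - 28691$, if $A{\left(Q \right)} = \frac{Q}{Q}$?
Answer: $- \frac{446769574406}{7708205} \approx -57960.0$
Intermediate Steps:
$A{\left(Q \right)} = 1$
$\left(\frac{-16087 - \left(- \frac{7953}{1979} + \frac{4409}{A{\left(55 \right)}}\right)}{-2259 + 6154} - 29264\right) - 28691 = \left(\frac{-16087 - \left(4409 - \frac{7953}{1979}\right)}{-2259 + 6154} - 29264\right) - 28691 = \left(\frac{-16087 - \frac{8717458}{1979}}{3895} - 29264\right) - 28691 = \left(\left(-16087 + \left(-4409 + \frac{7953}{1979}\right)\right) \frac{1}{3895} - 29264\right) - 28691 = \left(\left(-16087 - \frac{8717458}{1979}\right) \frac{1}{3895} - 29264\right) - 28691 = \left(\left(- \frac{40553631}{1979}\right) \frac{1}{3895} - 29264\right) - 28691 = \left(- \frac{40553631}{7708205} - 29264\right) - 28691 = - \frac{225613464751}{7708205} - 28691 = - \frac{446769574406}{7708205}$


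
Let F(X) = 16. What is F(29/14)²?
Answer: 256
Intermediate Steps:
F(29/14)² = 16² = 256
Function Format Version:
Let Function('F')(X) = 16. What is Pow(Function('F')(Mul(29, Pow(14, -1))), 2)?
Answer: 256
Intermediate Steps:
Pow(Function('F')(Mul(29, Pow(14, -1))), 2) = Pow(16, 2) = 256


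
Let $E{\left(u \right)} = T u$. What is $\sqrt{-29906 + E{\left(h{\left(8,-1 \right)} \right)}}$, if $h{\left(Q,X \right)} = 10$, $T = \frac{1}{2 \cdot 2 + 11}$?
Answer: $\frac{2 i \sqrt{67287}}{3} \approx 172.93 i$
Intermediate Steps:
$T = \frac{1}{15}$ ($T = \frac{1}{4 + 11} = \frac{1}{15} \approx 0.066667$)
$E{\left(u \right)} = \frac{u}{15}$
$\sqrt{-29906 + E{\left(h{\left(8,-1 \right)} \right)}} = \sqrt{-29906 + \frac{1}{15} \cdot 10} = \sqrt{-29906 + \frac{2}{3}} = \sqrt{- \frac{89716}{3}} = \frac{2 i \sqrt{67287}}{3}$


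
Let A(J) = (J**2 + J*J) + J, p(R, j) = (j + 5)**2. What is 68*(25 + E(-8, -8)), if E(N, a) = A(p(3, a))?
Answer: 13328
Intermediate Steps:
p(R, j) = (5 + j)**2
A(J) = J + 2*J**2 (A(J) = (J**2 + J**2) + J = 2*J**2 + J = J + 2*J**2)
E(N, a) = (5 + a)**2*(1 + 2*(5 + a)**2)
68*(25 + E(-8, -8)) = 68*(25 + ((5 - 8)**2 + 2*(5 - 8)**4)) = 68*(25 + ((-3)**2 + 2*(-3)**4)) = 68*(25 + (9 + 2*81)) = 68*(25 + (9 + 162)) = 68*(25 + 171) = 68*196 = 13328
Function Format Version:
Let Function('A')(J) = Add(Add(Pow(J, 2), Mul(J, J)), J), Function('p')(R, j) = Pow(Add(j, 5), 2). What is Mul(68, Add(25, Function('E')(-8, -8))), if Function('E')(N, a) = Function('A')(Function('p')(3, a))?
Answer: 13328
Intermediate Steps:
Function('p')(R, j) = Pow(Add(5, j), 2)
Function('A')(J) = Add(J, Mul(2, Pow(J, 2))) (Function('A')(J) = Add(Add(Pow(J, 2), Pow(J, 2)), J) = Add(Mul(2, Pow(J, 2)), J) = Add(J, Mul(2, Pow(J, 2))))
Function('E')(N, a) = Mul(Pow(Add(5, a), 2), Add(1, Mul(2, Pow(Add(5, a), 2))))
Mul(68, Add(25, Function('E')(-8, -8))) = Mul(68, Add(25, Add(Pow(Add(5, -8), 2), Mul(2, Pow(Add(5, -8), 4))))) = Mul(68, Add(25, Add(Pow(-3, 2), Mul(2, Pow(-3, 4))))) = Mul(68, Add(25, Add(9, Mul(2, 81)))) = Mul(68, Add(25, Add(9, 162))) = Mul(68, Add(25, 171)) = Mul(68, 196) = 13328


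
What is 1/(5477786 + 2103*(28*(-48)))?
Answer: 1/2651354 ≈ 3.7717e-7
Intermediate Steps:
1/(5477786 + 2103*(28*(-48))) = 1/(5477786 + 2103*(-1344)) = 1/(5477786 - 2826432) = 1/2651354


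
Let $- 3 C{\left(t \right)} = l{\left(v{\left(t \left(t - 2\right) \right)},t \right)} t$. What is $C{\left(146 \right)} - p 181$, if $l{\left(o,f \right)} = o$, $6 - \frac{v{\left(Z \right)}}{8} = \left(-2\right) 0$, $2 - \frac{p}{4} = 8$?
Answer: $2008$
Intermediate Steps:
$p = -24$ ($p = 8 - 32 = -24$)
$v{\left(Z \right)} = 48$ ($v{\left(Z \right)} = 48 - 8 \left(\left(-2\right) 0\right) = 48 - 0 = 48 + 0 = 48$)
$C{\left(t \right)} = - 16 t$ ($C{\left(t \right)} = - \frac{48 t}{3} = - 16 t$)
$C{\left(146 \right)} - p 181 = \left(-16\right) 146 - \left(-24\right) 181 = -2336 - -4344 = -2336 + 4344 = 2008$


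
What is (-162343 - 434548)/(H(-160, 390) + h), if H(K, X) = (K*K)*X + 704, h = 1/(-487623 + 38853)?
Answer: -267866774070/4480835614079 ≈ -0.059781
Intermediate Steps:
h = -1/448770 (h = 1/(-448770) = -1/448770 ≈ -2.2283e-6)
H(K, X) = 704 + X*K**2 (H(K, X) = K**2*X + 704 = X*K**2 + 704 = 704 + X*K**2)
(-162343 - 434548)/(H(-160, 390) + h) = (-162343 - 434548)/((704 + 390*(-160)**2) - 1/448770) = -596891/((704 + 390*25600) - 1/448770) = -596891/((704 + 9984000) - 1/448770) = -596891/(9984704 - 1/448770) = -596891/4480835614079/448770 = -596891*448770/4480835614079 = -267866774070/4480835614079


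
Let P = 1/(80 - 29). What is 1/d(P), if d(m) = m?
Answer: 51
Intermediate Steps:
P = 1/51 ≈ 0.019608
1/d(P) = 1/(1/51) = 51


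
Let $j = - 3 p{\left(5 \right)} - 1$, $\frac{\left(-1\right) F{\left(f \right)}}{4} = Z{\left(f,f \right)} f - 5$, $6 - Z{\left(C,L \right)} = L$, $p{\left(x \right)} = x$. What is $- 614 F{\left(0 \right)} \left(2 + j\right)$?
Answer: $171920$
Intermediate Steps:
$Z{\left(C,L \right)} = 6 - L$
$F{\left(f \right)} = 20 - 4 f \left(6 - f\right)$ ($F{\left(f \right)} = - 4 \left(\left(6 - f\right) f - 5\right) = - 4 \left(f \left(6 - f\right) - 5\right) = - 4 \left(-5 + f \left(6 - f\right)\right) = 20 - 4 f \left(6 - f\right)$)
$j = -16$ ($j = \left(-3\right) 5 - 1 = -15 - 1 = -16$)
$- 614 F{\left(0 \right)} \left(2 + j\right) = - 614 \left(20 + 4 \cdot 0 \left(-6 + 0\right)\right) \left(2 - 16\right) = - 614 \left(20 + 4 \cdot 0 \left(-6\right)\right) \left(-14\right) = - 614 \left(20 + 0\right) \left(-14\right) = - 614 \cdot 20 \left(-14\right) = \left(-614\right) \left(-280\right) = 171920$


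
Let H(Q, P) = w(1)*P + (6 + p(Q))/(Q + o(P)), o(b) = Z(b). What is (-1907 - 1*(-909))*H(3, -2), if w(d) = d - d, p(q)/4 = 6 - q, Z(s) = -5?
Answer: 8982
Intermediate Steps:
p(q) = 24 - 4*q (p(q) = 4*(6 - q) = 24 - 4*q)
o(b) = -5
w(d) = 0
H(Q, P) = (30 - 4*Q)/(-5 + Q) (H(Q, P) = 0*P + (6 + (24 - 4*Q))/(Q - 5) = 0 + (30 - 4*Q)/(-5 + Q) = (30 - 4*Q)/(-5 + Q))
(-1907 - 1*(-909))*H(3, -2) = (-1907 - 1*(-909))*(2*(15 - 2*3)/(-5 + 3)) = (-1907 + 909)*(2*(15 - 6)/(-2)) = -1996*(-1)*9/2 = -998*(-9) = 8982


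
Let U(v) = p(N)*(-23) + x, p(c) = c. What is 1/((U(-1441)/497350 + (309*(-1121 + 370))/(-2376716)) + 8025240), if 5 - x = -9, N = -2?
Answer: 118205970260/948631292325077061 ≈ 1.2461e-7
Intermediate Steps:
x = 14 (x = 5 - 1*(-9) = 5 + 9 = 14)
U(v) = 60 (U(v) = -2*(-23) + 14 = 46 + 14 = 60)
1/((U(-1441)/497350 + (309*(-1121 + 370))/(-2376716)) + 8025240) = 1/((60/497350 + (309*(-1121 + 370))/(-2376716)) + 8025240) = 1/((60*(1/497350) + (309*(-751))*(-1/2376716)) + 8025240) = 1/((6/49735 - 232059*(-1/2376716)) + 8025240) = 1/((6/49735 + 232059/2376716) + 8025240) = 1/(11555714661/118205970260 + 8025240) = 1/(948631292325077061/118205970260) = 118205970260/948631292325077061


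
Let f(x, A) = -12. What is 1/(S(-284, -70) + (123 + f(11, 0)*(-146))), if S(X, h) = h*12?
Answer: 1/1035 ≈ 0.00096618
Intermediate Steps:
S(X, h) = 12*h
1/(S(-284, -70) + (123 + f(11, 0)*(-146))) = 1/(12*(-70) + (123 - 12*(-146))) = 1/(-840 + (123 + 1752)) = 1/(-840 + 1875) = 1/1035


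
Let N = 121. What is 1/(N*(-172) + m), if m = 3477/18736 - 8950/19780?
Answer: -18529904/385649307655 ≈ -4.8049e-5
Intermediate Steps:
m = -4945607/18529904 (m = 3477*(1/18736) - 8950*1/19780 = 3477/18736 - 895/1978 = -4945607/18529904 ≈ -0.26690)
1/(N*(-172) + m) = 1/(121*(-172) - 4945607/18529904) = 1/(-20812 - 4945607/18529904) = 1/(-385649307655/18529904) = -18529904/385649307655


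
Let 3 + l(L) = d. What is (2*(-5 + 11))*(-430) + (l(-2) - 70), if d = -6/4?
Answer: -10469/2 ≈ -5234.5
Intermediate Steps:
d = -3/2 (d = -6*1/4 = -3/2 ≈ -1.5000)
l(L) = -9/2 (l(L) = -3 - 3/2 = -9/2)
(2*(-5 + 11))*(-430) + (l(-2) - 70) = (2*(-5 + 11))*(-430) + (-9/2 - 70) = (2*6)*(-430) - 149/2 = 12*(-430) - 149/2 = -5160 - 149/2 = -10469/2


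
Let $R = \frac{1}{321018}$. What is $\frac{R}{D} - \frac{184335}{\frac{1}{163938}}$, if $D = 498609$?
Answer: $- \frac{4837009427201129293259}{160062463962} \approx -3.022 \cdot 10^{10}$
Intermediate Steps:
$R = \frac{1}{321018} \approx 3.1151 \cdot 10^{-6}$
$\frac{R}{D} - \frac{184335}{\frac{1}{163938}} = \frac{1}{321018 \cdot 498609} - \frac{184335}{\frac{1}{163938}} = \frac{1}{321018} \cdot \frac{1}{498609} - 184335 \frac{1}{\frac{1}{163938}} = \frac{1}{160062463962} - 30219511230 = - \frac{4837009427201129293259}{160062463962}$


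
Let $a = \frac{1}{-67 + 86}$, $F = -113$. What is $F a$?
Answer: $- \frac{113}{19} \approx -5.9474$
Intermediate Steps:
$a = \frac{1}{19} \approx 0.052632$
$F a = \left(-113\right) \frac{1}{19} = - \frac{113}{19}$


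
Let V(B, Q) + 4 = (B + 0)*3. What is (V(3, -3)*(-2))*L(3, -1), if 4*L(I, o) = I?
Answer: -15/2 ≈ -7.5000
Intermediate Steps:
V(B, Q) = -4 + 3*B (V(B, Q) = -4 + (B + 0)*3 = -4 + B*3 = -4 + 3*B)
L(I, o) = I/4
(V(3, -3)*(-2))*L(3, -1) = ((-4 + 3*3)*(-2))*((¼)*3) = ((-4 + 9)*(-2))*(¾) = (5*(-2))*(¾) = -10*¾ = -15/2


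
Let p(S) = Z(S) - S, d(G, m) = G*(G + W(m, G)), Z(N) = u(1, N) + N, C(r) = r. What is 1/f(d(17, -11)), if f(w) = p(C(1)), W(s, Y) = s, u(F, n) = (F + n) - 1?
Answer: 1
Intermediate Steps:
u(F, n) = -1 + F + n
Z(N) = 2*N (Z(N) = (-1 + 1 + N) + N = N + N = 2*N)
d(G, m) = G*(G + m)
p(S) = S (p(S) = 2*S - S = S)
f(w) = 1
1/f(d(17, -11)) = 1/1 = 1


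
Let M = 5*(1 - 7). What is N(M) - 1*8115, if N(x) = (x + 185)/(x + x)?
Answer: -97411/12 ≈ -8117.6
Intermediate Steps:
M = -30 (M = 5*(-6) = -30)
N(x) = (185 + x)/(2*x) (N(x) = (185 + x)/((2*x)) = (185 + x)*(1/(2*x)) = (185 + x)/(2*x))
N(M) - 1*8115 = (1/2)*(185 - 30)/(-30) - 1*8115 = (1/2)*(-1/30)*155 - 8115 = -31/12 - 8115 = -97411/12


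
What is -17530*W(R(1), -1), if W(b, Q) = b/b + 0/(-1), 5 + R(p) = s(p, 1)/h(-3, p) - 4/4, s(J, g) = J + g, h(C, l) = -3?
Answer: -17530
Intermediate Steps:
R(p) = -19/3 - p/3 (R(p) = -5 + ((p + 1)/(-3) - 4/4) = -5 + ((1 + p)*(-⅓) - 4*¼) = -5 + ((-⅓ - p/3) - 1) = -5 + (-4/3 - p/3) = -19/3 - p/3)
W(b, Q) = 1 (W(b, Q) = 1 + 0*(-1) = 1 + 0 = 1)
-17530*W(R(1), -1) = -17530*1 = -17530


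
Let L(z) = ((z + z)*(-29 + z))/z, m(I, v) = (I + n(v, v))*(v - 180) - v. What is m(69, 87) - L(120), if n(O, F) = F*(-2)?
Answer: 9496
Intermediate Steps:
n(O, F) = -2*F
m(I, v) = -v + (-180 + v)*(I - 2*v) (m(I, v) = (I - 2*v)*(v - 180) - v = (I - 2*v)*(-180 + v) - v = (-180 + v)*(I - 2*v) - v = -v + (-180 + v)*(I - 2*v))
L(z) = -58 + 2*z (L(z) = ((2*z)*(-29 + z))/z = (2*z*(-29 + z))/z = -58 + 2*z)
m(69, 87) - L(120) = (-180*69 - 2*87² + 359*87 + 69*87) - (-58 + 2*120) = (-12420 - 2*7569 + 31233 + 6003) - (-58 + 240) = (-12420 - 15138 + 31233 + 6003) - 1*182 = 9678 - 182 = 9496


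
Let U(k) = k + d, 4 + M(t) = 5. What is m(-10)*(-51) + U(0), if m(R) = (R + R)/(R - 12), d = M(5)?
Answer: -499/11 ≈ -45.364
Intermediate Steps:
M(t) = 1 (M(t) = -4 + 5 = 1)
d = 1
U(k) = 1 + k (U(k) = k + 1 = 1 + k)
m(R) = 2*R/(-12 + R) (m(R) = (2*R)/(-12 + R) = 2*R/(-12 + R))
m(-10)*(-51) + U(0) = (2*(-10)/(-12 - 10))*(-51) + (1 + 0) = (2*(-10)/(-22))*(-51) + 1 = (2*(-10)*(-1/22))*(-51) + 1 = (10/11)*(-51) + 1 = -510/11 + 1 = -499/11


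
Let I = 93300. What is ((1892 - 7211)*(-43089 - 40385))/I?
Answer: 73999701/15550 ≈ 4758.8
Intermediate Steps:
((1892 - 7211)*(-43089 - 40385))/I = ((1892 - 7211)*(-43089 - 40385))/93300 = -5319*(-83474)*(1/93300) = 443998206*(1/93300) = 73999701/15550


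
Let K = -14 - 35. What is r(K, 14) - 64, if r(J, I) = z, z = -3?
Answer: -67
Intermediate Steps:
K = -49
r(J, I) = -3
r(K, 14) - 64 = -3 - 64 = -67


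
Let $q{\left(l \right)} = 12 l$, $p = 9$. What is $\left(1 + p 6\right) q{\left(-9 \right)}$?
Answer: $-5940$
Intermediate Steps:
$\left(1 + p 6\right) q{\left(-9 \right)} = \left(1 + 9 \cdot 6\right) 12 \left(-9\right) = \left(1 + 54\right) \left(-108\right) = 55 \left(-108\right) = -5940$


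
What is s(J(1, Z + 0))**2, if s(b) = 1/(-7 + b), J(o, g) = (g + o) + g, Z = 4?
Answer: 1/4 ≈ 0.25000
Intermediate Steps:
J(o, g) = o + 2*g
s(J(1, Z + 0))**2 = (1/(-7 + (1 + 2*(4 + 0))))**2 = (1/(-7 + (1 + 2*4)))**2 = (1/(-7 + (1 + 8)))**2 = (1/(-7 + 9))**2 = (1/2)**2 = 1/4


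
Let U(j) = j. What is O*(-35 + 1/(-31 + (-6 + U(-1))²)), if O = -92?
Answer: 28934/9 ≈ 3214.9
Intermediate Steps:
O*(-35 + 1/(-31 + (-6 + U(-1))²)) = -92*(-35 + 1/(-31 + (-6 - 1)²)) = -92*(-35 + 1/(-31 + (-7)²)) = -92*(-35 + 1/(-31 + 49)) = -92*(-35 + 1/18) = -92*(-629/18) = 28934/9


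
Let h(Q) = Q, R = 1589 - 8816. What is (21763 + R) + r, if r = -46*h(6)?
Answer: 14260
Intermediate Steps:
R = -7227
r = -276 (r = -46*6 = -276)
(21763 + R) + r = (21763 - 7227) - 276 = 14536 - 276 = 14260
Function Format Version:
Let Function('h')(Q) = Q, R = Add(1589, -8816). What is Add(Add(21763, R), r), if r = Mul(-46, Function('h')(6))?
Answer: 14260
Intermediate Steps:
R = -7227
r = -276 (r = Mul(-46, 6) = -276)
Add(Add(21763, R), r) = Add(Add(21763, -7227), -276) = Add(14536, -276) = 14260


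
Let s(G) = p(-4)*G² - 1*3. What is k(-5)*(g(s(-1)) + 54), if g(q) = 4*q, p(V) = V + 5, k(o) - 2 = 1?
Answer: 138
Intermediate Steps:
k(o) = 3 (k(o) = 2 + 1 = 3)
p(V) = 5 + V
s(G) = -3 + G² (s(G) = (5 - 4)*G² - 1*3 = 1*G² - 3 = G² - 3 = -3 + G²)
k(-5)*(g(s(-1)) + 54) = 3*(4*(-3 + (-1)²) + 54) = 3*(4*(-3 + 1) + 54) = 3*(4*(-2) + 54) = 3*(-8 + 54) = 3*46 = 138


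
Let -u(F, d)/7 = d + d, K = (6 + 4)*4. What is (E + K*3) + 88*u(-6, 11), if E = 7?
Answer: -13425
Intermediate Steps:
K = 40 (K = 10*4 = 40)
u(F, d) = -14*d (u(F, d) = -7*(d + d) = -14*d)
(E + K*3) + 88*u(-6, 11) = (7 + 40*3) + 88*(-14*11) = (7 + 120) + 88*(-154) = 127 - 13552 = -13425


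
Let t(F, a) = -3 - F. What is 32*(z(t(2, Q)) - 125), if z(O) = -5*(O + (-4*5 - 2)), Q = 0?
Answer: 320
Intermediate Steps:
z(O) = 110 - 5*O (z(O) = -5*(O + (-20 - 2)) = -5*(O - 22) = -5*(-22 + O) = 110 - 5*O)
32*(z(t(2, Q)) - 125) = 32*((110 - 5*(-3 - 1*2)) - 125) = 32*((110 - 5*(-3 - 2)) - 125) = 32*((110 - 5*(-5)) - 125) = 32*((110 + 25) - 125) = 32*(135 - 125) = 32*10 = 320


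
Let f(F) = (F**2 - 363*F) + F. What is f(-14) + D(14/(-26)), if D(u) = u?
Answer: 68425/13 ≈ 5263.5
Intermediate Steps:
f(F) = F**2 - 362*F
f(-14) + D(14/(-26)) = -14*(-362 - 14) + 14/(-26) = -14*(-376) + 14*(-1/26) = 5264 - 7/13 = 68425/13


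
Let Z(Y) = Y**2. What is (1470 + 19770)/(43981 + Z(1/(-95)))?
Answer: 95845500/198464263 ≈ 0.48294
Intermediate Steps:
(1470 + 19770)/(43981 + Z(1/(-95))) = (1470 + 19770)/(43981 + (1/(-95))**2) = 21240/(43981 + (-1/95)**2) = 21240/(43981 + 1/9025) = 21240/(396928526/9025) = 21240*(9025/396928526) = 95845500/198464263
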